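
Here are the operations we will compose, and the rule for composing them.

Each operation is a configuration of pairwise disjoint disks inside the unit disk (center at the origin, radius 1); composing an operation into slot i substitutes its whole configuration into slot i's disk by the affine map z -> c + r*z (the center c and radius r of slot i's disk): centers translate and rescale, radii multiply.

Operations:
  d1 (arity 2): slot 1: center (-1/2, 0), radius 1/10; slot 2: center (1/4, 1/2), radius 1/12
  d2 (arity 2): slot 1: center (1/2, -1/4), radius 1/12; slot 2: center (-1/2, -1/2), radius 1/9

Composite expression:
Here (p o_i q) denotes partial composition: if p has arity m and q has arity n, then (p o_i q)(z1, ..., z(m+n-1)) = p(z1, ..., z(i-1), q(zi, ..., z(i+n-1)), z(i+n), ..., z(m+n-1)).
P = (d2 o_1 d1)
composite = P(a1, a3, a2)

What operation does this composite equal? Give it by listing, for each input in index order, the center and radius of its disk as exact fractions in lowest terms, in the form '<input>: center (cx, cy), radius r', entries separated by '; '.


Only the slot chain above each a matters under d2; compose those maps.
a1 passes through 2 substitutions, ending at center (11/24, -1/4), radius 1/120
a3 passes through 2 substitutions, ending at center (25/48, -5/24), radius 1/144
a2 passes through 1 substitution, ending at center (-1/2, -1/2), radius 1/9

a1: center (11/24, -1/4), radius 1/120; a2: center (-1/2, -1/2), radius 1/9; a3: center (25/48, -5/24), radius 1/144


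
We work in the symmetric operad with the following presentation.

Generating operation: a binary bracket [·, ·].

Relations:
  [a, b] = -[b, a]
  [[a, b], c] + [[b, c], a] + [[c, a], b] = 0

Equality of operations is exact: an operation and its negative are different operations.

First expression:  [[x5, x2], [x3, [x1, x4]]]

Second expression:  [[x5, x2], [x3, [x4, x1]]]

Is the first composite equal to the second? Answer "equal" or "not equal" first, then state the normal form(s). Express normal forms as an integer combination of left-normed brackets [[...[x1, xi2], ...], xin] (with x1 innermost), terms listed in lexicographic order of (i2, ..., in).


not equal; the first gives -[[[[x1, x4], x3], x2], x5] + [[[[x1, x4], x3], x5], x2] and the second [[[[x1, x4], x3], x2], x5] - [[[[x1, x4], x3], x5], x2]

Reducing the first expression gives -[[[[x1, x4], x3], x2], x5] + [[[[x1, x4], x3], x5], x2]
Reducing the second expression gives [[[[x1, x4], x3], x2], x5] - [[[[x1, x4], x3], x5], x2]
Different reductions; not equal.


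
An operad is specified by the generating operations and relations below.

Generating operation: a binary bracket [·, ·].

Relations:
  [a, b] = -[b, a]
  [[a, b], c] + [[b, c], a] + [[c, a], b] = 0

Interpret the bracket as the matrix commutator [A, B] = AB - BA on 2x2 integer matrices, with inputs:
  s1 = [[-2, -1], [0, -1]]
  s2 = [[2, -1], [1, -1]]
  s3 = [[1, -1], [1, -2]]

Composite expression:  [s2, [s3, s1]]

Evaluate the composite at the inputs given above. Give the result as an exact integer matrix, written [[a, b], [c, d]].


[s3, s1] = [[1, -4], [-1, -1]]
[s2, [s3, s1]] = [[5, -10], [5, -5]]

[[5, -10], [5, -5]]


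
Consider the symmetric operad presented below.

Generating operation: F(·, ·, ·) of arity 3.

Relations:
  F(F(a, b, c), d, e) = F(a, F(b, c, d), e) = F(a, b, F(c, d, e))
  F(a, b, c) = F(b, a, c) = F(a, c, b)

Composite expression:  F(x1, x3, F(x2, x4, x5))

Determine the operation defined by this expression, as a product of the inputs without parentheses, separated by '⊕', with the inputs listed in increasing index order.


Both nesting and order wash out for F; what remains is which x's occur.
F(x2, x4, x5) flattens to x2 ⊕ x4 ⊕ x5
F(x1, x3, F(x2, x4, x5)) flattens to x1 ⊕ x3 ⊕ x2 ⊕ x4 ⊕ x5
the factors in increasing index order: x1 ⊕ x2 ⊕ x3 ⊕ x4 ⊕ x5

x1 ⊕ x2 ⊕ x3 ⊕ x4 ⊕ x5


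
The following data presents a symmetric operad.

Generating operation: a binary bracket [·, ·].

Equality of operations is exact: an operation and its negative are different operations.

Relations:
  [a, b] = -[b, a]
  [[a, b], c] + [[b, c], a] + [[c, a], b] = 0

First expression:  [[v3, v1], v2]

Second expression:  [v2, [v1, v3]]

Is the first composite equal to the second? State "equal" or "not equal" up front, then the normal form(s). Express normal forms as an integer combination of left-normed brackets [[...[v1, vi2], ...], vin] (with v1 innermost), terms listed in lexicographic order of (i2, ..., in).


equal; both compose to -[[v1, v3], v2]


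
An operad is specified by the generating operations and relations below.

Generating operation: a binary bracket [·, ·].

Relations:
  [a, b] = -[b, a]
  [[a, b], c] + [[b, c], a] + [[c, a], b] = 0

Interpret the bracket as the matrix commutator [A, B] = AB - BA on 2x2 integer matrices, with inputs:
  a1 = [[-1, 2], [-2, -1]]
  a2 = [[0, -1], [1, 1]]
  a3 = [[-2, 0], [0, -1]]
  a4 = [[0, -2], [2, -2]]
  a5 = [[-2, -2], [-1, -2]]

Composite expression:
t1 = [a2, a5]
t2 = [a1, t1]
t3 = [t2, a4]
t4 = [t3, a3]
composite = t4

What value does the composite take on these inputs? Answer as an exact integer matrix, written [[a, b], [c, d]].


[[0, 16], [32, 0]]


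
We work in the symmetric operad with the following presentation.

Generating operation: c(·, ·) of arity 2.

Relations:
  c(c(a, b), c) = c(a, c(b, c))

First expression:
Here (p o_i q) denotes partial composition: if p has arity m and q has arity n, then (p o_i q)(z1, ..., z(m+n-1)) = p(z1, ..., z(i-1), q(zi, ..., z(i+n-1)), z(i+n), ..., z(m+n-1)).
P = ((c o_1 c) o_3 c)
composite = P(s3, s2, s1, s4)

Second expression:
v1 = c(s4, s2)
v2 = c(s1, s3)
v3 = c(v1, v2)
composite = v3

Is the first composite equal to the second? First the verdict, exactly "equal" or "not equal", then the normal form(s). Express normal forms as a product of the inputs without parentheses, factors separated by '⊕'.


not equal — first s3 ⊕ s2 ⊕ s1 ⊕ s4, second s4 ⊕ s2 ⊕ s1 ⊕ s3

The first expression, normalized: s3 ⊕ s2 ⊕ s1 ⊕ s4
The second expression, normalized: s4 ⊕ s2 ⊕ s1 ⊕ s3
The normal forms differ: not equal.


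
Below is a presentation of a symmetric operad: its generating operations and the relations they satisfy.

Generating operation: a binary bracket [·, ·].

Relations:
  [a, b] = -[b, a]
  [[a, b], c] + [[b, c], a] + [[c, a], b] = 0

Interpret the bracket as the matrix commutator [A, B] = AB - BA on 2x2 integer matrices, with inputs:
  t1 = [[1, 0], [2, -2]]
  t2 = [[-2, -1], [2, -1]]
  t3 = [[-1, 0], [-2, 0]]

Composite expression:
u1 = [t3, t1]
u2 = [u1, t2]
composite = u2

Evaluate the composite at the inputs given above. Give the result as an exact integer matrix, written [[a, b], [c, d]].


[[-4, 0], [4, 4]]


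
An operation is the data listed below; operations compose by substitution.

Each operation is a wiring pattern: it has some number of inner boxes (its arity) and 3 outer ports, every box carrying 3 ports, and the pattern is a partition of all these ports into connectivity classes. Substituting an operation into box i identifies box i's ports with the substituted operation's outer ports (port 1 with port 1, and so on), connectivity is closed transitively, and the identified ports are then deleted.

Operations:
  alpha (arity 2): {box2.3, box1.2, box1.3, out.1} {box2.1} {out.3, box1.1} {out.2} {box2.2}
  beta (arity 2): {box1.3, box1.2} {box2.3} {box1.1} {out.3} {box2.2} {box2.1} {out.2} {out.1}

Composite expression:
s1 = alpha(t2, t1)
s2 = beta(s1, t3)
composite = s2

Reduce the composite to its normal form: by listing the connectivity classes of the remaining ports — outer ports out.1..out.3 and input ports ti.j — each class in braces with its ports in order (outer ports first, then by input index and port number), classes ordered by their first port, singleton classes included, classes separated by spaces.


Reachability decides: close wires over beta-identified ports.
stage alpha: inputs (t2, t1), connectivity {out.1, t1.3, t2.2, t2.3} {out.2} {out.3, t2.1} {t1.1} {t1.2}, out.j its boundary
stage beta: inputs (t2, t1, t3), connectivity {out.1} {out.2} {out.3} {t1.1} {t1.2} {t1.3, t2.2, t2.3} {t2.1} {t3.1} {t3.2} {t3.3}, out.j its boundary

{out.1} {out.2} {out.3} {t1.1} {t1.2} {t1.3, t2.2, t2.3} {t2.1} {t3.1} {t3.2} {t3.3}


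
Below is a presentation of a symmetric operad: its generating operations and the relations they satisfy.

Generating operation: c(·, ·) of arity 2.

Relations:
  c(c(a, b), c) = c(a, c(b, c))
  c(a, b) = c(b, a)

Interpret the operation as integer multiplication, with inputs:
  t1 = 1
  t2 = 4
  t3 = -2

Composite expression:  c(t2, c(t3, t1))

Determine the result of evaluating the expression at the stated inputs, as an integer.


c(t3, t1) = -2
c(t2, c(t3, t1)) = -8

-8


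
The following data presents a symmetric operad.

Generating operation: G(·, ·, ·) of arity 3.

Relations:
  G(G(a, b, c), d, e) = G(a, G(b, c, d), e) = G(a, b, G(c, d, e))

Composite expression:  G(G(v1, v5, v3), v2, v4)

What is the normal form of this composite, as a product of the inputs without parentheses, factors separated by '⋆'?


v1 ⋆ v5 ⋆ v3 ⋆ v2 ⋆ v4

Under associativity of G, the answer is the v's in reading order.
G(v1, v5, v3) unparenthesizes to v1 ⋆ v5 ⋆ v3
G(G(v1, v5, v3), v2, v4) unparenthesizes to v1 ⋆ v5 ⋆ v3 ⋆ v2 ⋆ v4


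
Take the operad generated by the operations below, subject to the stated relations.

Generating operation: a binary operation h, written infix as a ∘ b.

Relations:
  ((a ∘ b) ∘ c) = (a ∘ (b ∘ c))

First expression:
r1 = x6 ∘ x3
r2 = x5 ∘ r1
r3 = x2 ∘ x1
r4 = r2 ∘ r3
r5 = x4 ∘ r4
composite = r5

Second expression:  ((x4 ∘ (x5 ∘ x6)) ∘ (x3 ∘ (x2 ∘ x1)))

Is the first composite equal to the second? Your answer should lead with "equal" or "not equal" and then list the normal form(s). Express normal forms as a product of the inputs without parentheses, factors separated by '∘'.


equal: each reduces to x4 ∘ x5 ∘ x6 ∘ x3 ∘ x2 ∘ x1

The first expression, normalized: x4 ∘ x5 ∘ x6 ∘ x3 ∘ x2 ∘ x1
The second expression, normalized: x4 ∘ x5 ∘ x6 ∘ x3 ∘ x2 ∘ x1
Same normal form: equal.


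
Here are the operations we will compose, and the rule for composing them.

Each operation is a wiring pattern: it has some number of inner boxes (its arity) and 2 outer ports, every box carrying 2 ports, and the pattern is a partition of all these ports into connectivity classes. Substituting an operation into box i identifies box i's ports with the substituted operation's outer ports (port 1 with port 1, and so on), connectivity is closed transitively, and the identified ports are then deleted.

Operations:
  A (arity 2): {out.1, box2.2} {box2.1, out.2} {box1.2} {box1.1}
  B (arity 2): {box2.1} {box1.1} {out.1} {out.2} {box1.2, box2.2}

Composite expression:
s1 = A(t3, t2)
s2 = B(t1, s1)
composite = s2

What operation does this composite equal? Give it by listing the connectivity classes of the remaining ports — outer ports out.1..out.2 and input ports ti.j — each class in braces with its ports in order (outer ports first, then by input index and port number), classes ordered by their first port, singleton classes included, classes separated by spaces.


{out.1} {out.2} {t1.1} {t1.2, t2.1} {t2.2} {t3.1} {t3.2}

Connectivity passes through glued B-boundaries; trace each wire chain.
the subtree at A composes to {out.1, t2.2} {out.2, t2.1} {t3.1} {t3.2} on (t3, t2); out.j = own outer ports
the subtree at B composes to {out.1} {out.2} {t1.1} {t1.2, t2.1} {t2.2} {t3.1} {t3.2} on (t1, t3, t2); out.j = own outer ports


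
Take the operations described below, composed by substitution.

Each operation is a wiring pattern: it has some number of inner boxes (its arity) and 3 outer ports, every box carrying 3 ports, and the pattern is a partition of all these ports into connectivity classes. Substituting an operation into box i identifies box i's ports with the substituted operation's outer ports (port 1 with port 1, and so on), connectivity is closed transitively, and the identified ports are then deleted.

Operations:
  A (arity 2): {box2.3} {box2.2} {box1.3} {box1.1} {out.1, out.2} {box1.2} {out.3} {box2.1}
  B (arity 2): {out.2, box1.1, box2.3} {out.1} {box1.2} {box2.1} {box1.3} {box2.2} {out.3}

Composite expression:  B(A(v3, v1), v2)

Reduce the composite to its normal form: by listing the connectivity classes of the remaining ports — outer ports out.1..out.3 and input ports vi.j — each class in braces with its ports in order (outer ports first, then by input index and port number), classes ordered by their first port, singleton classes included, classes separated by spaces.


{out.1} {out.2, v2.3} {out.3} {v1.1} {v1.2} {v1.3} {v2.1} {v2.2} {v3.1} {v3.2} {v3.3}

Treat the ports identified at B as solder joints: merge, then drop.
the subtree at A composes to {out.1, out.2} {out.3} {v1.1} {v1.2} {v1.3} {v3.1} {v3.2} {v3.3} on (v3, v1); out.j = own outer ports
the subtree at B composes to {out.1} {out.2, v2.3} {out.3} {v1.1} {v1.2} {v1.3} {v2.1} {v2.2} {v3.1} {v3.2} {v3.3} on (v3, v1, v2); out.j = own outer ports


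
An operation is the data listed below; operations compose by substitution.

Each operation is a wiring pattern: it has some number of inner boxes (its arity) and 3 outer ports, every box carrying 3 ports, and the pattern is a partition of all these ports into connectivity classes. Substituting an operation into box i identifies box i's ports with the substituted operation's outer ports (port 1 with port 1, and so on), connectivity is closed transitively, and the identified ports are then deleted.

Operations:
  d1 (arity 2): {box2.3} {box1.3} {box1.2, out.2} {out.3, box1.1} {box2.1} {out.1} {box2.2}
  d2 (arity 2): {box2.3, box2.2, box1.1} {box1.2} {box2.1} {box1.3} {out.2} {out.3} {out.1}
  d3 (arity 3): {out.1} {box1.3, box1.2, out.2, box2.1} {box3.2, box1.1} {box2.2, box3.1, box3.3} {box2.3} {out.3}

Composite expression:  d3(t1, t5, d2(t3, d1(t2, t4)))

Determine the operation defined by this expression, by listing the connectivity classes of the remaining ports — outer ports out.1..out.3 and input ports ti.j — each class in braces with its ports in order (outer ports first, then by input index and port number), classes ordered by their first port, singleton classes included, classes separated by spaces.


Treat the ports identified at d3 as solder joints: merge, then drop.
the subtree at d1 composes to {out.1} {out.2, t2.2} {out.3, t2.1} {t2.3} {t4.1} {t4.2} {t4.3} on (t2, t4); out.j = own outer ports
the subtree at d2 composes to {out.1} {out.2} {out.3} {t2.1, t2.2, t3.1} {t2.3} {t3.2} {t3.3} {t4.1} {t4.2} {t4.3} on (t3, t2, t4); out.j = own outer ports
the subtree at d3 composes to {out.1} {out.2, t1.2, t1.3, t5.1} {out.3} {t1.1} {t2.1, t2.2, t3.1} {t2.3} {t3.2} {t3.3} {t4.1} {t4.2} {t4.3} {t5.2} {t5.3} on (t1, t5, t3, t2, t4); out.j = own outer ports

{out.1} {out.2, t1.2, t1.3, t5.1} {out.3} {t1.1} {t2.1, t2.2, t3.1} {t2.3} {t3.2} {t3.3} {t4.1} {t4.2} {t4.3} {t5.2} {t5.3}


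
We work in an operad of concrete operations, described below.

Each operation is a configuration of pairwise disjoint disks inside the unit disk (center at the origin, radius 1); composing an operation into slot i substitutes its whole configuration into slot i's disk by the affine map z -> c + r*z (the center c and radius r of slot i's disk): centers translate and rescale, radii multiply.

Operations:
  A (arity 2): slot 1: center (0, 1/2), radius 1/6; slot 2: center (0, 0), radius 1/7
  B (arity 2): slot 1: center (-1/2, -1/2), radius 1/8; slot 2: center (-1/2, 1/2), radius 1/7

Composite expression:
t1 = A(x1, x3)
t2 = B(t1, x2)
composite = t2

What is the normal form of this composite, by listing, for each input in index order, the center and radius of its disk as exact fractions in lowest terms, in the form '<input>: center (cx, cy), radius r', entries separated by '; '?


x1: center (-1/2, -7/16), radius 1/48; x2: center (-1/2, 1/2), radius 1/7; x3: center (-1/2, -1/2), radius 1/56

Below B, radii multiply path by path; the x-disk centers shift.
for x1, the 2-step affine chain lands on center (-1/2, -7/16), radius 1/48
for x3, the 2-step affine chain lands on center (-1/2, -1/2), radius 1/56
for x2, the 1-step affine chain lands on center (-1/2, 1/2), radius 1/7


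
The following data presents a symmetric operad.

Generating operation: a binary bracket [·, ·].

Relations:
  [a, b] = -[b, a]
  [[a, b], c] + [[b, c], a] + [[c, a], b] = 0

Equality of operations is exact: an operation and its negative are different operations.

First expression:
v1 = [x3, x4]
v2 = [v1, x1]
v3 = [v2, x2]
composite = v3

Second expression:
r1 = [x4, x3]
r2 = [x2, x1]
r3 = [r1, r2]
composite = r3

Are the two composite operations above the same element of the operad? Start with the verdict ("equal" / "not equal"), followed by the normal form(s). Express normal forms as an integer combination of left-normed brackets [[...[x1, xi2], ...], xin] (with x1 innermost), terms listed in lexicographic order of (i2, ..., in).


not equal; the first gives -[[[x1, x3], x4], x2] + [[[x1, x4], x3], x2] and the second -[[[x1, x2], x3], x4] + [[[x1, x2], x4], x3]


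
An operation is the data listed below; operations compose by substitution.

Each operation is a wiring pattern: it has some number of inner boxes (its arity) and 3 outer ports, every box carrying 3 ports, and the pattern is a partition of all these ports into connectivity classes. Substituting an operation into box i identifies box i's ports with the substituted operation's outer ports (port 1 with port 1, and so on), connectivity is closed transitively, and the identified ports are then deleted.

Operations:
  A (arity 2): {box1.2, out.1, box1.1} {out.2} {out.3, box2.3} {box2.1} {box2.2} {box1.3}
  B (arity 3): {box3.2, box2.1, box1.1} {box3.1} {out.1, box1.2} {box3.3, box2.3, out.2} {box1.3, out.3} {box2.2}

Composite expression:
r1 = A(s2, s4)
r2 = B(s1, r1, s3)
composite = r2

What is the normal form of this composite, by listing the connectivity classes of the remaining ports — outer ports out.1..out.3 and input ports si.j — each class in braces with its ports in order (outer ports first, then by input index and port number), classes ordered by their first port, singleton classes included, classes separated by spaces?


{out.1, s1.2} {out.2, s3.3, s4.3} {out.3, s1.3} {s1.1, s2.1, s2.2, s3.2} {s2.3} {s3.1} {s4.1} {s4.2}

After gluing at B, chains via deleted ports link the s-ports.
A over (s2, s4) gives {out.1, s2.1, s2.2} {out.2} {out.3, s4.3} {s2.3} {s4.1} {s4.2}, out.j being that stage's outer ports
B over (s1, s2, s4, s3) gives {out.1, s1.2} {out.2, s3.3, s4.3} {out.3, s1.3} {s1.1, s2.1, s2.2, s3.2} {s2.3} {s3.1} {s4.1} {s4.2}, out.j being that stage's outer ports


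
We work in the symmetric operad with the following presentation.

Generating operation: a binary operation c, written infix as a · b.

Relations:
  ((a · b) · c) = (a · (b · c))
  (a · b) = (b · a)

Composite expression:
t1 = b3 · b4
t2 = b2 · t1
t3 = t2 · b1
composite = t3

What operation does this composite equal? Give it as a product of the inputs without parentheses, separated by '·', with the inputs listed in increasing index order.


Both nesting and order wash out for c; what remains is which b's occur.
(b3 · b4) flattens to b3 · b4
(b2 · (b3 · b4)) flattens to b2 · b3 · b4
((b2 · (b3 · b4)) · b1) flattens to b2 · b3 · b4 · b1
sorting the factors by input index: b1 · b2 · b3 · b4

b1 · b2 · b3 · b4


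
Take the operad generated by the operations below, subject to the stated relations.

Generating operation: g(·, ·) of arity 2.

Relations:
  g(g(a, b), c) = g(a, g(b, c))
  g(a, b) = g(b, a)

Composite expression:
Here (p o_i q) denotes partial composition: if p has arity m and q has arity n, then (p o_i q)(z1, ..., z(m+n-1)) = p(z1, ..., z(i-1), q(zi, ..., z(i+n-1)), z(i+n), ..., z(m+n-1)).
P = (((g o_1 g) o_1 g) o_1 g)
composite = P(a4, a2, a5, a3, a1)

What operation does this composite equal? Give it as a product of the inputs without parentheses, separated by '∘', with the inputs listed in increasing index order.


a1 ∘ a2 ∘ a3 ∘ a4 ∘ a5

Shape and order are irrelevant to g; the a-input set decides.
g(a4, a2) linearizes to a4 ∘ a2
g(g(a4, a2), a5) linearizes to a4 ∘ a2 ∘ a5
g(g(g(a4, a2), a5), a3) linearizes to a4 ∘ a2 ∘ a5 ∘ a3
g(g(g(g(a4, a2), a5), a3), a1) linearizes to a4 ∘ a2 ∘ a5 ∘ a3 ∘ a1
the factors in increasing index order: a1 ∘ a2 ∘ a3 ∘ a4 ∘ a5


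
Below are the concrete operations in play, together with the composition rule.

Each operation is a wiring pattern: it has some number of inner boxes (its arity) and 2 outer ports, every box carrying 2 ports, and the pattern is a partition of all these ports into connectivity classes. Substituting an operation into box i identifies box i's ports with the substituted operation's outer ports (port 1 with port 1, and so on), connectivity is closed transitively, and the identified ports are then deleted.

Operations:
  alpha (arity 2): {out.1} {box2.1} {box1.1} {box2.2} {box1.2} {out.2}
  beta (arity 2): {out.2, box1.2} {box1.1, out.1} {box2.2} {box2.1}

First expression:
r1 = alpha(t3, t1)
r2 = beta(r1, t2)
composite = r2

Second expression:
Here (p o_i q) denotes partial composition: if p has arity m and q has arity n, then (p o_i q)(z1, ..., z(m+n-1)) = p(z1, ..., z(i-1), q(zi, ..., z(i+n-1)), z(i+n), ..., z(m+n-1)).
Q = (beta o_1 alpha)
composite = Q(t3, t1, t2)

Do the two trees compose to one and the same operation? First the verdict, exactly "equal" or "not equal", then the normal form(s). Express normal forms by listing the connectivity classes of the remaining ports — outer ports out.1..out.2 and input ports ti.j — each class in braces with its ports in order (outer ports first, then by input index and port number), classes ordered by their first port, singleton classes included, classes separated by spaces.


In normal form, the first expression is {out.1} {out.2} {t1.1} {t1.2} {t2.1} {t2.2} {t3.1} {t3.2}
In normal form, the second expression is {out.1} {out.2} {t1.1} {t1.2} {t2.1} {t2.2} {t3.1} {t3.2}
Same normal form: equal.

equal; both compose to {out.1} {out.2} {t1.1} {t1.2} {t2.1} {t2.2} {t3.1} {t3.2}


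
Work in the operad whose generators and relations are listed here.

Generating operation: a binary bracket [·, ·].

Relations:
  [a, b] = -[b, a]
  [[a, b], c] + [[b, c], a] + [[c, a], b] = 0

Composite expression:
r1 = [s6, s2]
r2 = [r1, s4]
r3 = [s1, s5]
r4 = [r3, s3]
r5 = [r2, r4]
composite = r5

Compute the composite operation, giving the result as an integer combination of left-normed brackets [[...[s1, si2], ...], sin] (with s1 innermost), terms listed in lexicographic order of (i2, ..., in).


[[[[[s1, s5], s3], s2], s6], s4] - [[[[[s1, s5], s3], s4], s2], s6] + [[[[[s1, s5], s3], s4], s6], s2] - [[[[[s1, s5], s3], s6], s2], s4]

A multilinear Lie element is pinned by s1-initial words (s1 innermost).
Composite bracket: [[[s6, s2], s4], [[s1, s5], s3]]
Applying ab - ba throughout gives 32 signed words (2^5 = 32).
The s1-initial words carry the normal form:
  word s1s5s3s2s6s4 has sign +1, contributing +[[[[[s1, s5], s3], s2], s6], s4]
  word s1s5s3s4s2s6 has sign -1, contributing -[[[[[s1, s5], s3], s4], s2], s6]
  word s1s5s3s4s6s2 has sign +1, contributing +[[[[[s1, s5], s3], s4], s6], s2]
  word s1s5s3s6s2s4 has sign -1, contributing -[[[[[s1, s5], s3], s6], s2], s4]


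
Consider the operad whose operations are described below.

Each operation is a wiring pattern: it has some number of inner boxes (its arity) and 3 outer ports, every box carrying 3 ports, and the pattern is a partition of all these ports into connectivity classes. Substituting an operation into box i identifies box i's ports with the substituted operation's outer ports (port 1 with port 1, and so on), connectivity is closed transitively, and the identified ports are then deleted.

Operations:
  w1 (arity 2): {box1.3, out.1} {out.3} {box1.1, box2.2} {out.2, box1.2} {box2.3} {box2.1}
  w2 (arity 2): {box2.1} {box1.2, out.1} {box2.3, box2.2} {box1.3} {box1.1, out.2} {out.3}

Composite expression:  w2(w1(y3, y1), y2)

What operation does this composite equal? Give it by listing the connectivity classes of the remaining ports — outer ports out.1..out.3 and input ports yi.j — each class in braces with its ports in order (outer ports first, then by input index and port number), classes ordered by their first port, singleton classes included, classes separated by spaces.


Two ports join when wires chain via w2-identified ports.
the subtree at w1 composes to {out.1, y3.3} {out.2, y3.2} {out.3} {y1.1} {y1.2, y3.1} {y1.3} on (y3, y1); out.j = own outer ports
the subtree at w2 composes to {out.1, y3.2} {out.2, y3.3} {out.3} {y1.1} {y1.2, y3.1} {y1.3} {y2.1} {y2.2, y2.3} on (y3, y1, y2); out.j = own outer ports

{out.1, y3.2} {out.2, y3.3} {out.3} {y1.1} {y1.2, y3.1} {y1.3} {y2.1} {y2.2, y2.3}


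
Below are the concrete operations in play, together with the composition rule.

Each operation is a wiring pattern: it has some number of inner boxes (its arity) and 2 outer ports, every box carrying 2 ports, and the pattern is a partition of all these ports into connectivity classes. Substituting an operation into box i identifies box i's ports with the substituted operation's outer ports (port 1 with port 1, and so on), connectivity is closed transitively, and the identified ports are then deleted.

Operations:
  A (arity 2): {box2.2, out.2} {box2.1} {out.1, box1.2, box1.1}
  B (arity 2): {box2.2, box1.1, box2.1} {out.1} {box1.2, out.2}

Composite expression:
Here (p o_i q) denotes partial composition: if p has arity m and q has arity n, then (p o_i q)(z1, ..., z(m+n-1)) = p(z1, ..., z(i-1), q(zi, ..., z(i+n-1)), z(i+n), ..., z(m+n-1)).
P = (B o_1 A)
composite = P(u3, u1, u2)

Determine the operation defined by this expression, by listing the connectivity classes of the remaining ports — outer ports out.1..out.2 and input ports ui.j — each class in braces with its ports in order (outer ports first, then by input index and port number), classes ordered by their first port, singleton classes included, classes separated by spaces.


{out.1} {out.2, u1.2} {u1.1} {u2.1, u2.2, u3.1, u3.2}

Connectivity passes through glued B-boundaries; trace each wire chain.
the subtree at A composes to {out.1, u3.1, u3.2} {out.2, u1.2} {u1.1} on (u3, u1); out.j = own outer ports
the subtree at B composes to {out.1} {out.2, u1.2} {u1.1} {u2.1, u2.2, u3.1, u3.2} on (u3, u1, u2); out.j = own outer ports


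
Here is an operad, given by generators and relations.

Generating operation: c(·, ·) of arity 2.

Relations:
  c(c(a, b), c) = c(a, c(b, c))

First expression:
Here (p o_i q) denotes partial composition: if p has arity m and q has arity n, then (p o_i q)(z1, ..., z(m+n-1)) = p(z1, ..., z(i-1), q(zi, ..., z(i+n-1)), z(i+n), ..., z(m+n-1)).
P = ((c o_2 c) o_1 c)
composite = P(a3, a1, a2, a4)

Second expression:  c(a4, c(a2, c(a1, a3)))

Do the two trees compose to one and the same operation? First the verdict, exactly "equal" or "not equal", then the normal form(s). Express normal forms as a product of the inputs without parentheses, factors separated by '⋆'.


Normal form of the first expression: a3 ⋆ a1 ⋆ a2 ⋆ a4
Normal form of the second expression: a4 ⋆ a2 ⋆ a1 ⋆ a3
No match — not equal.

not equal — first a3 ⋆ a1 ⋆ a2 ⋆ a4, second a4 ⋆ a2 ⋆ a1 ⋆ a3


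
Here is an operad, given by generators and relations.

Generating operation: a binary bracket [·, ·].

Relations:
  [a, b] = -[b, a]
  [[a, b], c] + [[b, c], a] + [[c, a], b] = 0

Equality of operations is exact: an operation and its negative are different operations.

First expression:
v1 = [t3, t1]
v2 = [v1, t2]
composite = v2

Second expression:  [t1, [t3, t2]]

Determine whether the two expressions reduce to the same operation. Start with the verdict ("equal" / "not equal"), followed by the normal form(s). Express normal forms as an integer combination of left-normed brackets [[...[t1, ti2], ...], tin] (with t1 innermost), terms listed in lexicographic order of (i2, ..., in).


The first composite normalizes to -[[t1, t3], t2]
The second composite normalizes to -[[t1, t2], t3] + [[t1, t3], t2]
Different reductions; not equal.

not equal — first -[[t1, t3], t2], second -[[t1, t2], t3] + [[t1, t3], t2]


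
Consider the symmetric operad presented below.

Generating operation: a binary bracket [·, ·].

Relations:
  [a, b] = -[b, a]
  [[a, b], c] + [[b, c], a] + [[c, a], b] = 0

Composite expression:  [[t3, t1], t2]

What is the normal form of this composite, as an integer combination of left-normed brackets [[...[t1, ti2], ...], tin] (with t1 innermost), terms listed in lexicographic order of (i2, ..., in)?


-[[t1, t3], t2]

Skip Jacobi rewriting: expand, keep t1-initial words, read off terms.
Composite bracket: [[t3, t1], t2]
Full expansion: 4 signed words from ab - ba (2^2 = 4).
Collect the words opening with t1:
  sign of t1t3t2 is -1, so it contributes -[[t1, t3], t2]


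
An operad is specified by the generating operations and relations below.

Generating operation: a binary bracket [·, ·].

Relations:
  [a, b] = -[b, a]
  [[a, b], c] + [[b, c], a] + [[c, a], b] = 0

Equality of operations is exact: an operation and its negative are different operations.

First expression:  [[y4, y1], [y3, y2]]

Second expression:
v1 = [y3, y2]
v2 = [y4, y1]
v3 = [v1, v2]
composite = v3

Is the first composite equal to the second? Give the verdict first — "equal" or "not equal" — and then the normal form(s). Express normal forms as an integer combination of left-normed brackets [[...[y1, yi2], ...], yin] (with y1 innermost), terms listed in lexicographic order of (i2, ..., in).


The first expression, normalized: [[[y1, y4], y2], y3] - [[[y1, y4], y3], y2]
The second expression, normalized: -[[[y1, y4], y2], y3] + [[[y1, y4], y3], y2]
Different reductions; not equal.

not equal — first [[[y1, y4], y2], y3] - [[[y1, y4], y3], y2], second -[[[y1, y4], y2], y3] + [[[y1, y4], y3], y2]


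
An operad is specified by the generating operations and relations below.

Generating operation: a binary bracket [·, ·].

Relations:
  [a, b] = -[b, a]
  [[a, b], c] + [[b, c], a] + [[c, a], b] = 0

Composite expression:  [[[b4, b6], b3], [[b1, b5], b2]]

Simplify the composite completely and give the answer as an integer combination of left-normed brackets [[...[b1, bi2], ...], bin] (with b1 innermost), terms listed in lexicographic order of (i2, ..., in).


[[[[[b1, b5], b2], b3], b4], b6] - [[[[[b1, b5], b2], b3], b6], b4] - [[[[[b1, b5], b2], b4], b6], b3] + [[[[[b1, b5], b2], b6], b4], b3]


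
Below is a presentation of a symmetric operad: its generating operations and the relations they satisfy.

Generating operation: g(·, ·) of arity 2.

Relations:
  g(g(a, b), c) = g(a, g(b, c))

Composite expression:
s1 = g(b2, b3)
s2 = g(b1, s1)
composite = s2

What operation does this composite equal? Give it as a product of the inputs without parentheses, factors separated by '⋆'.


b1 ⋆ b2 ⋆ b3

All parenthesizations of g agree; list the b-inputs left to right.
g(b2, b3) flattens to b2 ⋆ b3
g(b1, g(b2, b3)) flattens to b1 ⋆ b2 ⋆ b3


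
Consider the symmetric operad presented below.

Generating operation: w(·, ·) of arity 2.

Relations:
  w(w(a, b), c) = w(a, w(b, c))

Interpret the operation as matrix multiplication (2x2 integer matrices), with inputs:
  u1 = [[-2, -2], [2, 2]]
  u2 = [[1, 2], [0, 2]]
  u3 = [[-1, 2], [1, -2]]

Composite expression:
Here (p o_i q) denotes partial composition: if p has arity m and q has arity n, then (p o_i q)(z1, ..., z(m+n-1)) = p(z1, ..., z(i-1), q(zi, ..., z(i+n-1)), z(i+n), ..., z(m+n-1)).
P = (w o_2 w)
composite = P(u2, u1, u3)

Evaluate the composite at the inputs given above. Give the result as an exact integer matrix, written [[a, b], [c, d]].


[[0, 0], [0, 0]]

w(u1, u3) = [[0, 0], [0, 0]]
w(u2, w(u1, u3)) = [[0, 0], [0, 0]]


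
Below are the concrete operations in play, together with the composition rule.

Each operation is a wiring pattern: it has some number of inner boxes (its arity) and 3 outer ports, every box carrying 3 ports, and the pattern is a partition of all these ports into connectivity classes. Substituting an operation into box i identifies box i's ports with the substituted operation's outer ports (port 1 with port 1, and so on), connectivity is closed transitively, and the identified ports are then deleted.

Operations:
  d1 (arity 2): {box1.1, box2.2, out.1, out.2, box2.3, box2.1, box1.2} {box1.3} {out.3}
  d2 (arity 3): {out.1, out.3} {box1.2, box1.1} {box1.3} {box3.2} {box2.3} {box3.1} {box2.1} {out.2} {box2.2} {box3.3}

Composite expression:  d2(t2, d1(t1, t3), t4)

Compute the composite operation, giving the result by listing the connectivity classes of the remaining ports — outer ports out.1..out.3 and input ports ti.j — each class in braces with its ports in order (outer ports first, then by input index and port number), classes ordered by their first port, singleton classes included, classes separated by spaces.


{out.1, out.3} {out.2} {t1.1, t1.2, t3.1, t3.2, t3.3} {t1.3} {t2.1, t2.2} {t2.3} {t4.1} {t4.2} {t4.3}


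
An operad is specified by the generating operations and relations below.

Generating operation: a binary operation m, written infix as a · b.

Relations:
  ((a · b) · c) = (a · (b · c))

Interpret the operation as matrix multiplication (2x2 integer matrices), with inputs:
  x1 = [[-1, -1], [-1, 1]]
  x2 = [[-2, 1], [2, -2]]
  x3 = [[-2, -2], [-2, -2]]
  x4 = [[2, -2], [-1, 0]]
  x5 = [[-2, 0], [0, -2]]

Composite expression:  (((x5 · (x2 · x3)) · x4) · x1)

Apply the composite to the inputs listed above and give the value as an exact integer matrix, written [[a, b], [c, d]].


(x2 · x3) = [[2, 2], [0, 0]]
(x5 · (x2 · x3)) = [[-4, -4], [0, 0]]
((x5 · (x2 · x3)) · x4) = [[-4, 8], [0, 0]]
(((x5 · (x2 · x3)) · x4) · x1) = [[-4, 12], [0, 0]]

[[-4, 12], [0, 0]]


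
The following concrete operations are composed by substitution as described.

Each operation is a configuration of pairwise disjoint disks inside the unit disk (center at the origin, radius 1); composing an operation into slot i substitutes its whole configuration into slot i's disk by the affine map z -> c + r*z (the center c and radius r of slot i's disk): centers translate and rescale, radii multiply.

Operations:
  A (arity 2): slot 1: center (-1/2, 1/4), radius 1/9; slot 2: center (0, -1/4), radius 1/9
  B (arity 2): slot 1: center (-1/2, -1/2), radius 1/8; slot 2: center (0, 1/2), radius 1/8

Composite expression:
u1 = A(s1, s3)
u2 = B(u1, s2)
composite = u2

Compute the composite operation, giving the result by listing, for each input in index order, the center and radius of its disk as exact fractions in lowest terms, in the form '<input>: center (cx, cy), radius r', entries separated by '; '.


s1: center (-9/16, -15/32), radius 1/72; s2: center (0, 1/2), radius 1/8; s3: center (-1/2, -17/32), radius 1/72


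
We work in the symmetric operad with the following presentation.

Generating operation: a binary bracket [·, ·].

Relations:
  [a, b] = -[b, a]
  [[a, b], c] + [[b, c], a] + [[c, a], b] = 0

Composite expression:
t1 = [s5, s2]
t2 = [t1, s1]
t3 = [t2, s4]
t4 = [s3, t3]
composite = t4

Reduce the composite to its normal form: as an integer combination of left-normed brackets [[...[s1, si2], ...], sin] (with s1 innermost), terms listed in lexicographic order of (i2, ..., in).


-[[[[s1, s2], s5], s4], s3] + [[[[s1, s5], s2], s4], s3]

A multilinear Lie element is pinned by s1-initial words (s1 innermost).
Composite bracket: [s3, [[[s5, s2], s1], s4]]
The bracket unfolds into 16 signed words via [a, b] = ab - ba (2^4 = 16).
The s1-initial words carry the normal form:
  s1s2s5s4s3 appears with sign -1, giving the term -[[[[s1, s2], s5], s4], s3]
  s1s5s2s4s3 appears with sign +1, giving the term +[[[[s1, s5], s2], s4], s3]


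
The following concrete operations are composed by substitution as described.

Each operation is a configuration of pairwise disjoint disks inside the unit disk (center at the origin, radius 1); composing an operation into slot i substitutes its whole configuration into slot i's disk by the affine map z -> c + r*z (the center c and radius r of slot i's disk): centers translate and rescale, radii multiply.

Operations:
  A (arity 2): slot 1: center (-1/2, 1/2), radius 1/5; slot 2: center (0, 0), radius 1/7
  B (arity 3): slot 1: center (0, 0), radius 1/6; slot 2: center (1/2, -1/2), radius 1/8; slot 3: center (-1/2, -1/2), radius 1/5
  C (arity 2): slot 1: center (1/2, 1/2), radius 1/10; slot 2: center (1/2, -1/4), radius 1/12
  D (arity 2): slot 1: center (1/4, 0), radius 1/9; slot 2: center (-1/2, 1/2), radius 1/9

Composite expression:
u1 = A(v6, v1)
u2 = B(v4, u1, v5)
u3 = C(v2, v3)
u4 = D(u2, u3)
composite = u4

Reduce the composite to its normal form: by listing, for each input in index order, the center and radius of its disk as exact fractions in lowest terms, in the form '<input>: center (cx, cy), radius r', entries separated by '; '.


v1: center (11/36, -1/18), radius 1/504; v2: center (-4/9, 5/9), radius 1/90; v3: center (-4/9, 17/36), radius 1/108; v4: center (1/4, 0), radius 1/54; v5: center (7/36, -1/18), radius 1/45; v6: center (43/144, -7/144), radius 1/360

Affine substitution under D: radii multiply and v-centers shift.
v4 passes through 2 substitutions, ending at center (1/4, 0), radius 1/54
v6 passes through 3 substitutions, ending at center (43/144, -7/144), radius 1/360
v1 passes through 3 substitutions, ending at center (11/36, -1/18), radius 1/504
v5 passes through 2 substitutions, ending at center (7/36, -1/18), radius 1/45
v2 passes through 2 substitutions, ending at center (-4/9, 5/9), radius 1/90
v3 passes through 2 substitutions, ending at center (-4/9, 17/36), radius 1/108


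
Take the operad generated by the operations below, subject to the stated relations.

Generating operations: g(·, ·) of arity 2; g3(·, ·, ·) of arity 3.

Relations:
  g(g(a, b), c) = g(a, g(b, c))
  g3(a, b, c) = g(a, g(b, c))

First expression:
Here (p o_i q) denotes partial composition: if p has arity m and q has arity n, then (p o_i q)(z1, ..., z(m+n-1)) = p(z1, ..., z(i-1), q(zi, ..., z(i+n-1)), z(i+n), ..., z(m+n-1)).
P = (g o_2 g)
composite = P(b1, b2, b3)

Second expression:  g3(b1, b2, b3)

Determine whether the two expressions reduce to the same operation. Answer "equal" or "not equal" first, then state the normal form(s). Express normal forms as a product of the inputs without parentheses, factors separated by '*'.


equal; the common form is b1 * b2 * b3

The first composite normalizes to b1 * b2 * b3
The second composite normalizes to b1 * b2 * b3
One common form — equal.


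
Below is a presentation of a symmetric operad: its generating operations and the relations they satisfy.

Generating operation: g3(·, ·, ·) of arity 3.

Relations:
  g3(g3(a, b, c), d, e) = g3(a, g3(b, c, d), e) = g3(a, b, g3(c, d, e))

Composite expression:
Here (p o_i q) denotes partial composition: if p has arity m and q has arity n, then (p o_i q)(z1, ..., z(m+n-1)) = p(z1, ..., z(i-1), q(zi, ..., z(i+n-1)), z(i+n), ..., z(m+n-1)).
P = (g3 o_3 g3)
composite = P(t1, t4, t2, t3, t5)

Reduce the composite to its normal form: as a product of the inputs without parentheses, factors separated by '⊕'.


t1 ⊕ t4 ⊕ t2 ⊕ t3 ⊕ t5

All parenthesizations of g3 agree; list the t-inputs left to right.
g3(t2, t3, t5) flattens to t2 ⊕ t3 ⊕ t5
g3(t1, t4, g3(t2, t3, t5)) flattens to t1 ⊕ t4 ⊕ t2 ⊕ t3 ⊕ t5


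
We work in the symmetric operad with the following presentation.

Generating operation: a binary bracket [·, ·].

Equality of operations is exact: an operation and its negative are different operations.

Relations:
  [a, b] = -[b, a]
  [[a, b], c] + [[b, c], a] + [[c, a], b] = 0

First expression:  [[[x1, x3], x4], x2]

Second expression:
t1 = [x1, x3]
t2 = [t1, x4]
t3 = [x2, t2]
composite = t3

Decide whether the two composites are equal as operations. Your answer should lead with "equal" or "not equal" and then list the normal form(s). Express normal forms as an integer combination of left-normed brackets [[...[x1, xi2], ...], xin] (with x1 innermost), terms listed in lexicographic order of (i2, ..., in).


not equal; first: [[[x1, x3], x4], x2]; second: -[[[x1, x3], x4], x2]

Normal form of the first expression: [[[x1, x3], x4], x2]
Normal form of the second expression: -[[[x1, x3], x4], x2]
Distinct normal forms: not equal.
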